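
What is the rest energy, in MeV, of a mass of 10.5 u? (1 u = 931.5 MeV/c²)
E = mc² = 9781 MeV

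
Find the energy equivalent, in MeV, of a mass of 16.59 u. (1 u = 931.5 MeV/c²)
E = mc² = 15450 MeV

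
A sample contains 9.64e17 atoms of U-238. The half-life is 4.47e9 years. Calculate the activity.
A = λN = 1.495e8 decays/year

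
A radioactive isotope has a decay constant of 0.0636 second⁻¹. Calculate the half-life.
t½ = ln(2)/λ = 10.9 seconds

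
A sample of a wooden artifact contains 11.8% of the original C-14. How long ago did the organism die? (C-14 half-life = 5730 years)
Age = t½ × log₂(1/ratio) = 17670 years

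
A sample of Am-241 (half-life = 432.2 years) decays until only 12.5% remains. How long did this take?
t = t½ × log₂(N₀/N) = 1297 years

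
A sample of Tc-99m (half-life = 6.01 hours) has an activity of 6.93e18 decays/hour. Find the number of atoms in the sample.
N = A/λ = 6.009e19 atoms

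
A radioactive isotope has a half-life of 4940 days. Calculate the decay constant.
λ = ln(2)/t½ = 1.403e-4 day⁻¹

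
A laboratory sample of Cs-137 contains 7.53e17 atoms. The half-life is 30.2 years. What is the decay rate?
A = λN = 1.728e16 decays/year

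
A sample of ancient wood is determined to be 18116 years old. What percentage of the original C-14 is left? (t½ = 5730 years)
N/N₀ = (1/2)^(t/t½) = 0.1118 = 11.2%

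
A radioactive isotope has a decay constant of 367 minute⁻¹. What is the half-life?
t½ = ln(2)/λ = 0.001889 minutes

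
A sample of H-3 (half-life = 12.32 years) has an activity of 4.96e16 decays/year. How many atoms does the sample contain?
N = A/λ = 8.816e17 atoms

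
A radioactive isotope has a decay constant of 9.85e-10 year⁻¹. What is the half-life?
t½ = ln(2)/λ = 7.037e8 years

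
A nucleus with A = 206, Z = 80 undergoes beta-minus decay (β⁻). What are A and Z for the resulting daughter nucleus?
Daughter: A = 206, Z = 81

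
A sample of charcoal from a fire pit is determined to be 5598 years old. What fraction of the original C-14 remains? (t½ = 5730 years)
N/N₀ = (1/2)^(t/t½) = 0.508 = 50.8%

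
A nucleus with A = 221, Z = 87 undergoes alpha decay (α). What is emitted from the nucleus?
α particle = ⁴₂He (2 protons + 2 neutrons)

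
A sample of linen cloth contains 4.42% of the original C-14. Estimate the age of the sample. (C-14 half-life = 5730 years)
Age = t½ × log₂(1/ratio) = 25780 years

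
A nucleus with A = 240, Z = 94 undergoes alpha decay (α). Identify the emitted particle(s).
α particle = ⁴₂He (2 protons + 2 neutrons)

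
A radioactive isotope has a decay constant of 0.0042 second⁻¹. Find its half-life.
t½ = ln(2)/λ = 165 seconds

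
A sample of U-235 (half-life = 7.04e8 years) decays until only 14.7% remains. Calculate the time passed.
t = t½ × log₂(N₀/N) = 1.947e9 years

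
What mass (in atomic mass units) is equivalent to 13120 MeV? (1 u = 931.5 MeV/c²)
m = E/c² = 14.08 u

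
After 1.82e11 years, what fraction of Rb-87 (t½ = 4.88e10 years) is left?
N/N₀ = (1/2)^(t/t½) = 0.07539 = 7.54%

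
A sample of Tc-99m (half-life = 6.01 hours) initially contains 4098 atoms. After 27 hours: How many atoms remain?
N = N₀(1/2)^(t/t½) = 182.1 atoms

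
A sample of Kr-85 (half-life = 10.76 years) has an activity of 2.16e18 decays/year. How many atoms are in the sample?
N = A/λ = 3.353e19 atoms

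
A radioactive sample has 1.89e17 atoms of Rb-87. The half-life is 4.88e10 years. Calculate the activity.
A = λN = 2.685e6 decays/year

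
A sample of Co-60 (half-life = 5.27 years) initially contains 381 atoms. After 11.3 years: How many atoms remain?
N = N₀(1/2)^(t/t½) = 86.19 atoms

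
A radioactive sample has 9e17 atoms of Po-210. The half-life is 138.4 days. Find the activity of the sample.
A = λN = 4.507e15 decays/day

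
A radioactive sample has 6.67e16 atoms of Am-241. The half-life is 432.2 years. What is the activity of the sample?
A = λN = 1.07e14 decays/year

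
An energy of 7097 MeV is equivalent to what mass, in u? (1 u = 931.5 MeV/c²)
m = E/c² = 7.619 u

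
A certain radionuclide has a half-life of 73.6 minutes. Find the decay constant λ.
λ = ln(2)/t½ = 0.009418 minute⁻¹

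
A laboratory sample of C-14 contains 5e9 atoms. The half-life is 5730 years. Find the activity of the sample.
A = λN = 6.048e5 decays/year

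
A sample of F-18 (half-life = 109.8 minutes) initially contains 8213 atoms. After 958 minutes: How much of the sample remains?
N = N₀(1/2)^(t/t½) = 19.41 atoms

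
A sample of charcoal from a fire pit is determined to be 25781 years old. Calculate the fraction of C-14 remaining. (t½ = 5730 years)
N/N₀ = (1/2)^(t/t½) = 0.04422 = 4.42%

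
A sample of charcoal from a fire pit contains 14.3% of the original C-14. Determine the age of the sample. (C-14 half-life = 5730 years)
Age = t½ × log₂(1/ratio) = 16080 years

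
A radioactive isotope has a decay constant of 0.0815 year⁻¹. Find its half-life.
t½ = ln(2)/λ = 8.505 years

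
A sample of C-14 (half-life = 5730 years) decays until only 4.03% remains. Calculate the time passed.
t = t½ × log₂(N₀/N) = 26550 years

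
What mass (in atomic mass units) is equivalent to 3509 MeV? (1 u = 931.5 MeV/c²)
m = E/c² = 3.767 u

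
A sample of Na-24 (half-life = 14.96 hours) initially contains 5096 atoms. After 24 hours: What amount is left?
N = N₀(1/2)^(t/t½) = 1676 atoms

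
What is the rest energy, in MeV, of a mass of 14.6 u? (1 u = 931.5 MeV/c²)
E = mc² = 13600 MeV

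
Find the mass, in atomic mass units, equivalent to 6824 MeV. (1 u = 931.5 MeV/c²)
m = E/c² = 7.326 u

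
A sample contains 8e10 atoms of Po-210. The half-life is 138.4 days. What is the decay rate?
A = λN = 4.007e8 decays/day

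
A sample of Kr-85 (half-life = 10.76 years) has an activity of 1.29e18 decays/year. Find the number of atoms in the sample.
N = A/λ = 2.003e19 atoms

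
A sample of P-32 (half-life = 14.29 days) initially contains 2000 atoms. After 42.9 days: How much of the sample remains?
N = N₀(1/2)^(t/t½) = 249.6 atoms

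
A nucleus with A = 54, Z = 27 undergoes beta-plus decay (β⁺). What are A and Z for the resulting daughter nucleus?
Daughter: A = 54, Z = 26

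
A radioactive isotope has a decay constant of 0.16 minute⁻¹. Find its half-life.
t½ = ln(2)/λ = 4.332 minutes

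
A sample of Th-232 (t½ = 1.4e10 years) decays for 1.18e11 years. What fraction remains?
N/N₀ = (1/2)^(t/t½) = 0.002902 = 0.29%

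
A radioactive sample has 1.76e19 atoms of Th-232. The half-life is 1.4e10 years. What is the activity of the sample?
A = λN = 8.714e8 decays/year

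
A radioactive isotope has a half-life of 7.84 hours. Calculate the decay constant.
λ = ln(2)/t½ = 0.08841 hour⁻¹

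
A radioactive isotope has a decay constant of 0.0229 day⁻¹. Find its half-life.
t½ = ln(2)/λ = 30.27 days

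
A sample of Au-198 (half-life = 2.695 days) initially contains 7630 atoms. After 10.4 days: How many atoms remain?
N = N₀(1/2)^(t/t½) = 525.8 atoms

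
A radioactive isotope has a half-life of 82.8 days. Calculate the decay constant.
λ = ln(2)/t½ = 0.008371 day⁻¹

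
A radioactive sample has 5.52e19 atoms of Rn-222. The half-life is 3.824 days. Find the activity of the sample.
A = λN = 1.001e19 decays/day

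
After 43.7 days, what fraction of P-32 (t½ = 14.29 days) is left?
N/N₀ = (1/2)^(t/t½) = 0.1201 = 12%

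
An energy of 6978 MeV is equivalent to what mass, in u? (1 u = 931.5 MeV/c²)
m = E/c² = 7.491 u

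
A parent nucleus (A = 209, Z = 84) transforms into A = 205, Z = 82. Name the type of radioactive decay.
ΔA = -4, ΔZ = -2 ⇒ alpha decay (α)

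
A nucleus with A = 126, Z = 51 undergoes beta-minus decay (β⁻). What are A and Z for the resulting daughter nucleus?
Daughter: A = 126, Z = 52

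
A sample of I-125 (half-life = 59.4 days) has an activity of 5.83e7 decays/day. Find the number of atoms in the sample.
N = A/λ = 4.996e9 atoms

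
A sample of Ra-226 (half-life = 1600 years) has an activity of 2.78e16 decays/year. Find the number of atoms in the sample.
N = A/λ = 6.417e19 atoms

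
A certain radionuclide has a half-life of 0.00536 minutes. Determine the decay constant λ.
λ = ln(2)/t½ = 129.3 minute⁻¹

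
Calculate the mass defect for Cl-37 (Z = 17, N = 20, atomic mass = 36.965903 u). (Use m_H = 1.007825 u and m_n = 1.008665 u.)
Δm = Z·m_H + N·m_n − M = 0.3404 u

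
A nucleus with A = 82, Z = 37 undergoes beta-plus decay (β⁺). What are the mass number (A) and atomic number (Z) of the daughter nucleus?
Daughter: A = 82, Z = 36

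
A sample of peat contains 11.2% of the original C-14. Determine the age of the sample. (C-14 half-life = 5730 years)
Age = t½ × log₂(1/ratio) = 18100 years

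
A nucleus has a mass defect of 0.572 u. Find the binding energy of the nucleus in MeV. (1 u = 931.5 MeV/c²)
B.E. = Δm × 931.5 = 532.8 MeV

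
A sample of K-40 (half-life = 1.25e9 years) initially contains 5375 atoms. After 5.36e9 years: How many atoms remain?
N = N₀(1/2)^(t/t½) = 275.1 atoms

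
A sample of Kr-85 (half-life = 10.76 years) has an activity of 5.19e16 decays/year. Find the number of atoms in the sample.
N = A/λ = 8.057e17 atoms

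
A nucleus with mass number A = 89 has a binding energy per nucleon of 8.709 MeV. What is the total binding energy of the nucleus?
B.E. = 8.709 × 89 = 775.1 MeV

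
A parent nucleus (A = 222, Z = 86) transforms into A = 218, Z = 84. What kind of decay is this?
ΔA = -4, ΔZ = -2 ⇒ alpha decay (α)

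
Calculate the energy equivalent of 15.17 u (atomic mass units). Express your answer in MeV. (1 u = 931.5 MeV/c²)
E = mc² = 14130 MeV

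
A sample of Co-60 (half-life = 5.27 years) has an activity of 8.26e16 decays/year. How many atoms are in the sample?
N = A/λ = 6.28e17 atoms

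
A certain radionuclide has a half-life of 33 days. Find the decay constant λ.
λ = ln(2)/t½ = 0.021 day⁻¹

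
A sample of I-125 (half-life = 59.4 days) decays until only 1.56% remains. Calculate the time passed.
t = t½ × log₂(N₀/N) = 356.5 days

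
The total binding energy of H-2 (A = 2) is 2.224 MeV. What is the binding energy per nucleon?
B.E./A = 2.224/2 = 1.112 MeV/nucleon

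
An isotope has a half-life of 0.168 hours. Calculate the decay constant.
λ = ln(2)/t½ = 4.126 hour⁻¹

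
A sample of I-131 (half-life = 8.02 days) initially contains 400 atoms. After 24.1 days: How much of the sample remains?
N = N₀(1/2)^(t/t½) = 49.83 atoms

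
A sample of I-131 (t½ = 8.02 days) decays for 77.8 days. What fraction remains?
N/N₀ = (1/2)^(t/t½) = 0.001202 = 0.12%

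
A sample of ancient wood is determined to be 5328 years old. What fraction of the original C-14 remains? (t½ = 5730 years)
N/N₀ = (1/2)^(t/t½) = 0.5249 = 52.5%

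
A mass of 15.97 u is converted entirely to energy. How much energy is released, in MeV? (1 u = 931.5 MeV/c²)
E = mc² = 14880 MeV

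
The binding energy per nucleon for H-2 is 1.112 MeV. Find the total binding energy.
B.E. = 1.112 × 2 = 2.224 MeV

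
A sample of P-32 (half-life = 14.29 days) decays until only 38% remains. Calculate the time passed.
t = t½ × log₂(N₀/N) = 19.95 days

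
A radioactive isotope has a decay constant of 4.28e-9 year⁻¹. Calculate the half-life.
t½ = ln(2)/λ = 1.62e8 years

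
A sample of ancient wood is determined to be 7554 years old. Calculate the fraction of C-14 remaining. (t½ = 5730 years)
N/N₀ = (1/2)^(t/t½) = 0.401 = 40.1%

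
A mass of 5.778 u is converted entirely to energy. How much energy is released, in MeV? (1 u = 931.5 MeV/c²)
E = mc² = 5382 MeV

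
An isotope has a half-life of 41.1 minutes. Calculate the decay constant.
λ = ln(2)/t½ = 0.01686 minute⁻¹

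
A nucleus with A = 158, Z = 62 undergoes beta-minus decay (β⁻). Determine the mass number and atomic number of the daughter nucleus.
Daughter: A = 158, Z = 63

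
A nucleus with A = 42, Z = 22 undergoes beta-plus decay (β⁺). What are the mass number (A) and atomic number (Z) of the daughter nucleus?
Daughter: A = 42, Z = 21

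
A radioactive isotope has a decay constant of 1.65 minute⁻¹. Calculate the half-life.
t½ = ln(2)/λ = 0.4201 minutes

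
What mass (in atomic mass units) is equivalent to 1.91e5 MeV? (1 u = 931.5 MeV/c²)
m = E/c² = 205 u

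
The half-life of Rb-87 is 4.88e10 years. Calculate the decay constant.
λ = ln(2)/t½ = 1.42e-11 year⁻¹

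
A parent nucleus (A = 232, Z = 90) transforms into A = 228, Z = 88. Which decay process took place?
ΔA = -4, ΔZ = -2 ⇒ alpha decay (α)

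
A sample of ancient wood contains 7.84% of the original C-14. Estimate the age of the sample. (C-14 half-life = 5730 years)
Age = t½ × log₂(1/ratio) = 21050 years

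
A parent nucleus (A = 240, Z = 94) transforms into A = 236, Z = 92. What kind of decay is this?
ΔA = -4, ΔZ = -2 ⇒ alpha decay (α)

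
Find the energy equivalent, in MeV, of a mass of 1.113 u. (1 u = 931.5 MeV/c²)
E = mc² = 1037 MeV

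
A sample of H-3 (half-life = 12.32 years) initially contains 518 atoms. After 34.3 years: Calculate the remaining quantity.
N = N₀(1/2)^(t/t½) = 75.2 atoms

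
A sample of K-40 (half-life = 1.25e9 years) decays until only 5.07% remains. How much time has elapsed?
t = t½ × log₂(N₀/N) = 5.377e9 years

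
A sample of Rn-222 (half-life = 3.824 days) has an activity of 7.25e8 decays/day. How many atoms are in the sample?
N = A/λ = 4e9 atoms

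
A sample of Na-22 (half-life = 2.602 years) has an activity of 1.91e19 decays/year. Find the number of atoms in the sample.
N = A/λ = 7.17e19 atoms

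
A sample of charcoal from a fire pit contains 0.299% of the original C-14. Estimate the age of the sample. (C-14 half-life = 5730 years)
Age = t½ × log₂(1/ratio) = 48050 years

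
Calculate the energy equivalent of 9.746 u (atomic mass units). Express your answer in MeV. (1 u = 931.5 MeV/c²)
E = mc² = 9078 MeV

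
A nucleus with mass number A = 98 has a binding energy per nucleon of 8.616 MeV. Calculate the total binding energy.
B.E. = 8.616 × 98 = 844.4 MeV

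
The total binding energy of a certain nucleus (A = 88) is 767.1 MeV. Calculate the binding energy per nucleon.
B.E./A = 767.1/88 = 8.717 MeV/nucleon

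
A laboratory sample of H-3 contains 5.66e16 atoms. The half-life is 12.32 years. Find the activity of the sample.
A = λN = 3.184e15 decays/year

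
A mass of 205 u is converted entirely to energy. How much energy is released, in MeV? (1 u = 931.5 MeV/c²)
E = mc² = 1.91e5 MeV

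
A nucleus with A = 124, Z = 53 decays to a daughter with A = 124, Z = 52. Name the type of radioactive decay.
ΔA = 0, ΔZ = -1 ⇒ beta-plus decay (β⁺) or electron capture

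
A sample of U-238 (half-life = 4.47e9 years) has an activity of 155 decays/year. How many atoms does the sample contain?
N = A/λ = 9.996e11 atoms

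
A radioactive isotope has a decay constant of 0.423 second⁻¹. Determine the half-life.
t½ = ln(2)/λ = 1.639 seconds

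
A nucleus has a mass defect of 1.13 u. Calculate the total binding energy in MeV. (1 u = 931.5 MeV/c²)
B.E. = Δm × 931.5 = 1053 MeV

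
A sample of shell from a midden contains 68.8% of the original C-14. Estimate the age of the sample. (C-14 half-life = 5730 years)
Age = t½ × log₂(1/ratio) = 3091 years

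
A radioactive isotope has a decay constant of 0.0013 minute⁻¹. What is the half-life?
t½ = ln(2)/λ = 533.2 minutes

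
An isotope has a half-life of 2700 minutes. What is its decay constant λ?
λ = ln(2)/t½ = 2.567e-4 minute⁻¹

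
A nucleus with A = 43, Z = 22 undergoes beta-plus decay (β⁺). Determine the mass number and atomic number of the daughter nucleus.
Daughter: A = 43, Z = 21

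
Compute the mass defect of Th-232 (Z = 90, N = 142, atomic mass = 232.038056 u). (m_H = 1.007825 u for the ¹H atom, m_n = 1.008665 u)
Δm = Z·m_H + N·m_n − M = 1.897 u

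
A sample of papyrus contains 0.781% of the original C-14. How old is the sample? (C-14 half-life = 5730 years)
Age = t½ × log₂(1/ratio) = 40110 years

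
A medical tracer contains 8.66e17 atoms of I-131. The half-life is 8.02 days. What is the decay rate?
A = λN = 7.485e16 decays/day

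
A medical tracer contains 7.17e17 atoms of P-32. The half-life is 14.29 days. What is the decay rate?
A = λN = 3.478e16 decays/day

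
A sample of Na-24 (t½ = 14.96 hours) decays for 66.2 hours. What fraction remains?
N/N₀ = (1/2)^(t/t½) = 0.04655 = 4.65%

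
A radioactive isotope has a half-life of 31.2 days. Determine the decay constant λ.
λ = ln(2)/t½ = 0.02222 day⁻¹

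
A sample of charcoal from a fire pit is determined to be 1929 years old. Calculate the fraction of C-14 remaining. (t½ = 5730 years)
N/N₀ = (1/2)^(t/t½) = 0.7919 = 79.2%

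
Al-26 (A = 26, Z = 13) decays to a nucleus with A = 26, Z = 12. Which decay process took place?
ΔA = 0, ΔZ = -1 ⇒ beta-plus decay (β⁺) or electron capture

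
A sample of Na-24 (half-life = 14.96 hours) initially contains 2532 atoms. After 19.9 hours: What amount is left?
N = N₀(1/2)^(t/t½) = 1007 atoms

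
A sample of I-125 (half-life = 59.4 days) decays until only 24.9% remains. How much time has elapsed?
t = t½ × log₂(N₀/N) = 119.1 days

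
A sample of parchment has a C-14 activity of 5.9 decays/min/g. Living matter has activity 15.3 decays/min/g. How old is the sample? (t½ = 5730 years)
Age = t½ × log₂(A₀/A) = 7877 years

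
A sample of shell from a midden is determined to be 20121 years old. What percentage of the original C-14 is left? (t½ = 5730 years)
N/N₀ = (1/2)^(t/t½) = 0.08769 = 8.77%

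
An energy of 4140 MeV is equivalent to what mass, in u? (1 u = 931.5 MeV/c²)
m = E/c² = 4.444 u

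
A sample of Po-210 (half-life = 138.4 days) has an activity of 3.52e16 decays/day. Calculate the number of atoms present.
N = A/λ = 7.028e18 atoms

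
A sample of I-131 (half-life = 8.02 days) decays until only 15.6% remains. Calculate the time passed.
t = t½ × log₂(N₀/N) = 21.5 days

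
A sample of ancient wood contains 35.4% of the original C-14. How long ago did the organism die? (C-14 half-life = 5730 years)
Age = t½ × log₂(1/ratio) = 8585 years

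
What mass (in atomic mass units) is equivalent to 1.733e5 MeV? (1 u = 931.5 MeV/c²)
m = E/c² = 186 u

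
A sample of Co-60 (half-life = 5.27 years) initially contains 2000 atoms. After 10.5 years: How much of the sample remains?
N = N₀(1/2)^(t/t½) = 502.6 atoms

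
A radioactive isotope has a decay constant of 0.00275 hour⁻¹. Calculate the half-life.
t½ = ln(2)/λ = 252.1 hours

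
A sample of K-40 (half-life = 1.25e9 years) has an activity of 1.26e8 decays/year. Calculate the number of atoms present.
N = A/λ = 2.272e17 atoms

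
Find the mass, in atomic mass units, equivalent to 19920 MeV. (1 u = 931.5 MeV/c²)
m = E/c² = 21.38 u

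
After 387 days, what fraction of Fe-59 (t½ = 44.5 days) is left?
N/N₀ = (1/2)^(t/t½) = 0.00241 = 0.241%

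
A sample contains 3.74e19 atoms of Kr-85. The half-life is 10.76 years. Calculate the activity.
A = λN = 2.409e18 decays/year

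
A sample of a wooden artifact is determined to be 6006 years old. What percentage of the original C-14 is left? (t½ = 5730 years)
N/N₀ = (1/2)^(t/t½) = 0.4836 = 48.4%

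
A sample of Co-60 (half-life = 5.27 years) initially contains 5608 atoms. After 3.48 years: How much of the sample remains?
N = N₀(1/2)^(t/t½) = 3548 atoms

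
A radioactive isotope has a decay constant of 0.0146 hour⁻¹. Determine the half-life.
t½ = ln(2)/λ = 47.48 hours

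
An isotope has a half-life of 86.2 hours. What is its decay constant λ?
λ = ln(2)/t½ = 0.008041 hour⁻¹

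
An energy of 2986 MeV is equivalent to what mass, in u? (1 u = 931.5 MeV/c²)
m = E/c² = 3.206 u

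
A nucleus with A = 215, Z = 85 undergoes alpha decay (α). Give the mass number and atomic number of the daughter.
Daughter: A = 211, Z = 83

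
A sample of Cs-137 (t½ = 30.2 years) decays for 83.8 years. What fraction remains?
N/N₀ = (1/2)^(t/t½) = 0.1461 = 14.6%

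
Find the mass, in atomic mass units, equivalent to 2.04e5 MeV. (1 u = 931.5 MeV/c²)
m = E/c² = 219 u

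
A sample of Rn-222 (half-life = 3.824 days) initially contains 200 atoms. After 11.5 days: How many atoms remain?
N = N₀(1/2)^(t/t½) = 24.87 atoms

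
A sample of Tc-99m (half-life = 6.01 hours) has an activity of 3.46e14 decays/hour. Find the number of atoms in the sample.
N = A/λ = 3e15 atoms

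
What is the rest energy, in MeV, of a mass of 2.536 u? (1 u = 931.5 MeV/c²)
E = mc² = 2362 MeV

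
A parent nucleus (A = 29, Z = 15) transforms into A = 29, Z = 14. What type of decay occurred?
ΔA = 0, ΔZ = -1 ⇒ beta-plus decay (β⁺) or electron capture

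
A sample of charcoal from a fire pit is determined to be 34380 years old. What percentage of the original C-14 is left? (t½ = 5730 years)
N/N₀ = (1/2)^(t/t½) = 0.01562 = 1.56%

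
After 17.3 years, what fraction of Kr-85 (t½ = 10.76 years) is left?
N/N₀ = (1/2)^(t/t½) = 0.3281 = 32.8%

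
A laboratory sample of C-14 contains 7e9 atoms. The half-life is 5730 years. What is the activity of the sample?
A = λN = 8.468e5 decays/year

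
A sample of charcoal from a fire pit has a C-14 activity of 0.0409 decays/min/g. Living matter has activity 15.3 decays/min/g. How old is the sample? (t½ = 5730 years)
Age = t½ × log₂(A₀/A) = 48980 years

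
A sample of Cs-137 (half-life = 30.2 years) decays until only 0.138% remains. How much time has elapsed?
t = t½ × log₂(N₀/N) = 286.9 years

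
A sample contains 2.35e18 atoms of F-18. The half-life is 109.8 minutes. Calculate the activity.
A = λN = 1.484e16 decays/minute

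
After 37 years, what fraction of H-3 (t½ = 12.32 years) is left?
N/N₀ = (1/2)^(t/t½) = 0.1247 = 12.5%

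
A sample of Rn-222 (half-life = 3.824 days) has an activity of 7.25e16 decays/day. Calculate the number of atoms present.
N = A/λ = 4e17 atoms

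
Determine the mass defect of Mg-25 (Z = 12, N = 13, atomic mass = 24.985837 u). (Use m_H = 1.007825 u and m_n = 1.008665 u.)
Δm = Z·m_H + N·m_n − M = 0.2207 u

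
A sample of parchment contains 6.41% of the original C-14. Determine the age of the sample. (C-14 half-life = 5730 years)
Age = t½ × log₂(1/ratio) = 22710 years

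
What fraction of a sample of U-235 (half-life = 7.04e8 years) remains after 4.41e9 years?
N/N₀ = (1/2)^(t/t½) = 0.01301 = 1.3%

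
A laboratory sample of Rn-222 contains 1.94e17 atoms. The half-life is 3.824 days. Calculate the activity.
A = λN = 3.516e16 decays/day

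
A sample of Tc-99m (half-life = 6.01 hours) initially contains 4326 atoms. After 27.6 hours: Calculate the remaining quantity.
N = N₀(1/2)^(t/t½) = 179.3 atoms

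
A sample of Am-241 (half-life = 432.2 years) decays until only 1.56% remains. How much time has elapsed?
t = t½ × log₂(N₀/N) = 2594 years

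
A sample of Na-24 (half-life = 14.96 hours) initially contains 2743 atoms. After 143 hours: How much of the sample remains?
N = N₀(1/2)^(t/t½) = 3.637 atoms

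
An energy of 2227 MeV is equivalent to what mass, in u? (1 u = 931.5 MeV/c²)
m = E/c² = 2.391 u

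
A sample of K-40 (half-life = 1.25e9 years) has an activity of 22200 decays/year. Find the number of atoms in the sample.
N = A/λ = 4.003e13 atoms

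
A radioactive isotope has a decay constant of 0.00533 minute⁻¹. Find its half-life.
t½ = ln(2)/λ = 130 minutes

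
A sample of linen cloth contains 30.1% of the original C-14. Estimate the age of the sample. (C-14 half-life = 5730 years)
Age = t½ × log₂(1/ratio) = 9925 years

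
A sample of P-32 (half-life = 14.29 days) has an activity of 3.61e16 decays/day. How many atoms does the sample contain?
N = A/λ = 7.442e17 atoms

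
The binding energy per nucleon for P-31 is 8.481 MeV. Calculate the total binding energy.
B.E. = 8.481 × 31 = 262.9 MeV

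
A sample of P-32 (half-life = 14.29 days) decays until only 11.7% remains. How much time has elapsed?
t = t½ × log₂(N₀/N) = 44.23 days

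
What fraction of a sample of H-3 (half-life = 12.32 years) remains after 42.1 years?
N/N₀ = (1/2)^(t/t½) = 0.09361 = 9.36%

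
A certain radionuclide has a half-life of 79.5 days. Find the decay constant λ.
λ = ln(2)/t½ = 0.008719 day⁻¹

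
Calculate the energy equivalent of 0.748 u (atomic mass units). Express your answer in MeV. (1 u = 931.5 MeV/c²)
E = mc² = 696.8 MeV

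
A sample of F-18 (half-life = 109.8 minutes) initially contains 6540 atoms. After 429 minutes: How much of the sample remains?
N = N₀(1/2)^(t/t½) = 435.9 atoms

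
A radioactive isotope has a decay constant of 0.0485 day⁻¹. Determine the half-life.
t½ = ln(2)/λ = 14.29 days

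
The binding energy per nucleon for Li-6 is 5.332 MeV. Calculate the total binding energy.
B.E. = 5.332 × 6 = 31.99 MeV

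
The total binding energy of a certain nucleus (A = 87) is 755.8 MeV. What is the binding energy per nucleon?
B.E./A = 755.8/87 = 8.687 MeV/nucleon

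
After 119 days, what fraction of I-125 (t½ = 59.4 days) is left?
N/N₀ = (1/2)^(t/t½) = 0.2494 = 24.9%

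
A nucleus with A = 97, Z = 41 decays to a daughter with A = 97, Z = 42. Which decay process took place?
ΔA = 0, ΔZ = +1 ⇒ beta-minus decay (β⁻)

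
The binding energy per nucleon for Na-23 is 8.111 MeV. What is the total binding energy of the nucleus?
B.E. = 8.111 × 23 = 186.6 MeV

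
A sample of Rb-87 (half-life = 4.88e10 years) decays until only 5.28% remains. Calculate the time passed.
t = t½ × log₂(N₀/N) = 2.071e11 years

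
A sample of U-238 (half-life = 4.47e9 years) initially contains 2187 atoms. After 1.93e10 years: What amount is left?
N = N₀(1/2)^(t/t½) = 109.7 atoms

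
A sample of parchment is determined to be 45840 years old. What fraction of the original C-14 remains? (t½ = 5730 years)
N/N₀ = (1/2)^(t/t½) = 0.003906 = 0.391%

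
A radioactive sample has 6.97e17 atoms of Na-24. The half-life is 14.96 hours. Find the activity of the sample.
A = λN = 3.229e16 decays/hour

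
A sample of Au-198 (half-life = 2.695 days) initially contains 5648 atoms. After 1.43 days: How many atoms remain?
N = N₀(1/2)^(t/t½) = 3910 atoms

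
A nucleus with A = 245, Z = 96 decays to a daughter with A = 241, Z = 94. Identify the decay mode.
ΔA = -4, ΔZ = -2 ⇒ alpha decay (α)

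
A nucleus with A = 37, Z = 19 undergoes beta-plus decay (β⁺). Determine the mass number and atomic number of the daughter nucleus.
Daughter: A = 37, Z = 18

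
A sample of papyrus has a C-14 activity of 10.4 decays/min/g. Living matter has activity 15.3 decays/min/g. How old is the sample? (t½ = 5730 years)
Age = t½ × log₂(A₀/A) = 3191 years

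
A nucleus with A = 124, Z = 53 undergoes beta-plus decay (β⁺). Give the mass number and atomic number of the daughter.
Daughter: A = 124, Z = 52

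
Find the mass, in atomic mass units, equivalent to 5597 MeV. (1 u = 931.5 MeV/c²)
m = E/c² = 6.009 u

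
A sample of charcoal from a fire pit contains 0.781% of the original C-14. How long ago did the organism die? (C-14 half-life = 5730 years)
Age = t½ × log₂(1/ratio) = 40110 years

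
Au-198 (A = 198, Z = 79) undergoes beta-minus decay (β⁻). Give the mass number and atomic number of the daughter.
Daughter: A = 198, Z = 80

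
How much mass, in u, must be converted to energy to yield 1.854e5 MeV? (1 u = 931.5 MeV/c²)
m = E/c² = 199 u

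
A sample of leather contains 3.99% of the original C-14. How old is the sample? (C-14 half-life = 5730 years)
Age = t½ × log₂(1/ratio) = 26630 years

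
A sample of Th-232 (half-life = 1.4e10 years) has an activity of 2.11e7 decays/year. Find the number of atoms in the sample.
N = A/λ = 4.262e17 atoms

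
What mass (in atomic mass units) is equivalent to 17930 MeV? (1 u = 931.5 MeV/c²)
m = E/c² = 19.25 u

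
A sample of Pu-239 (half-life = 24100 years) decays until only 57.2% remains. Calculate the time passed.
t = t½ × log₂(N₀/N) = 19420 years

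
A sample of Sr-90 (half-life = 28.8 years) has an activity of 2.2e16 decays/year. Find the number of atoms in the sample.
N = A/λ = 9.141e17 atoms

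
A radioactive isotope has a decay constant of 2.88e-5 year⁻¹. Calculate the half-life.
t½ = ln(2)/λ = 24070 years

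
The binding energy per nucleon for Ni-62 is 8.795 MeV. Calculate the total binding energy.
B.E. = 8.795 × 62 = 545.3 MeV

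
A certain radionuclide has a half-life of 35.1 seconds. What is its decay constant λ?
λ = ln(2)/t½ = 0.01975 second⁻¹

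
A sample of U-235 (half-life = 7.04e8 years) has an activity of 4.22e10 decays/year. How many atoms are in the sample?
N = A/λ = 4.286e19 atoms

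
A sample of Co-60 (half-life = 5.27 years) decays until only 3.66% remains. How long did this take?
t = t½ × log₂(N₀/N) = 25.15 years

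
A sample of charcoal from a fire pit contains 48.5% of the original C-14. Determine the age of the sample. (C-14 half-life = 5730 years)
Age = t½ × log₂(1/ratio) = 5982 years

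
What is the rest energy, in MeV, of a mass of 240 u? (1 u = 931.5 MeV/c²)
E = mc² = 2.236e5 MeV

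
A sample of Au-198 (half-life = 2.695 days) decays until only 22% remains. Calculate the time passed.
t = t½ × log₂(N₀/N) = 5.887 days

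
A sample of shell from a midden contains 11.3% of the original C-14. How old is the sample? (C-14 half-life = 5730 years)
Age = t½ × log₂(1/ratio) = 18020 years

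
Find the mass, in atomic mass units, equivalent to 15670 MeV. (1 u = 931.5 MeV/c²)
m = E/c² = 16.82 u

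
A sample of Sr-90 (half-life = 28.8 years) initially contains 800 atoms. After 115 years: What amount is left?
N = N₀(1/2)^(t/t½) = 50.24 atoms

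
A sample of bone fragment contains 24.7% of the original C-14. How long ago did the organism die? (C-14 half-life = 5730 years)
Age = t½ × log₂(1/ratio) = 11560 years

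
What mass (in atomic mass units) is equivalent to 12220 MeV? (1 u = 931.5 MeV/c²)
m = E/c² = 13.12 u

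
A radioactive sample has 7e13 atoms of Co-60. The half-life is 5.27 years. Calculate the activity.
A = λN = 9.207e12 decays/year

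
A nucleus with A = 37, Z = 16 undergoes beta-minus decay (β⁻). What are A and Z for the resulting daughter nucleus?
Daughter: A = 37, Z = 17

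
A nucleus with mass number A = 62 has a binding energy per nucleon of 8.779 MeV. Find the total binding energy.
B.E. = 8.779 × 62 = 544.3 MeV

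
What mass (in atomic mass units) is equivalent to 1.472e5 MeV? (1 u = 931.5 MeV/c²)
m = E/c² = 158 u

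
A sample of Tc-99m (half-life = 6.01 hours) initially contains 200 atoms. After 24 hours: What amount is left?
N = N₀(1/2)^(t/t½) = 12.56 atoms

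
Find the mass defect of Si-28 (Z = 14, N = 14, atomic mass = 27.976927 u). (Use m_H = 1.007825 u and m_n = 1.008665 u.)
Δm = Z·m_H + N·m_n − M = 0.2539 u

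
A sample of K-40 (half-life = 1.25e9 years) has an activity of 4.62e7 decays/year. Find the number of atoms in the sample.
N = A/λ = 8.332e16 atoms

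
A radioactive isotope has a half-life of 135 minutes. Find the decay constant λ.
λ = ln(2)/t½ = 0.005134 minute⁻¹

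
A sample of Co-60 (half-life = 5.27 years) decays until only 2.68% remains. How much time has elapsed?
t = t½ × log₂(N₀/N) = 27.52 years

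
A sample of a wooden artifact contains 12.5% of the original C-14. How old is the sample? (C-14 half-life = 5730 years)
Age = t½ × log₂(1/ratio) = 17190 years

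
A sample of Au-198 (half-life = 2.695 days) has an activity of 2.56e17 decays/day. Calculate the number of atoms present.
N = A/λ = 9.953e17 atoms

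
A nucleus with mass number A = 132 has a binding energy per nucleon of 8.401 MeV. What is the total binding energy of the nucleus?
B.E. = 8.401 × 132 = 1109 MeV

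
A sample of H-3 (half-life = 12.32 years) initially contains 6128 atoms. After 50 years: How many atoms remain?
N = N₀(1/2)^(t/t½) = 367.8 atoms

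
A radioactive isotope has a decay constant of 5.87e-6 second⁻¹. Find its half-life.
t½ = ln(2)/λ = 1.181e5 seconds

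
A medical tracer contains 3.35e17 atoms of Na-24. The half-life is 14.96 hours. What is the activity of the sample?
A = λN = 1.552e16 decays/hour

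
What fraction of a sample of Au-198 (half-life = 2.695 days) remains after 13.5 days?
N/N₀ = (1/2)^(t/t½) = 0.03105 = 3.1%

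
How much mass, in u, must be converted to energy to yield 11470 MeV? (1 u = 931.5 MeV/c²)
m = E/c² = 12.31 u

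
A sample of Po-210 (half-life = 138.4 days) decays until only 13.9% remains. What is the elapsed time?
t = t½ × log₂(N₀/N) = 394 days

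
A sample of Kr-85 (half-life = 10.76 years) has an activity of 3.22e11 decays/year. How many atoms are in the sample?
N = A/λ = 4.999e12 atoms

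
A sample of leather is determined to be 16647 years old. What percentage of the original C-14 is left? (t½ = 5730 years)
N/N₀ = (1/2)^(t/t½) = 0.1335 = 13.3%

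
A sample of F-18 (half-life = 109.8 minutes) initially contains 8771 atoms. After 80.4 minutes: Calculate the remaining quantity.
N = N₀(1/2)^(t/t½) = 5280 atoms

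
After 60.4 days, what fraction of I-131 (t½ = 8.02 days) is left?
N/N₀ = (1/2)^(t/t½) = 0.005406 = 0.541%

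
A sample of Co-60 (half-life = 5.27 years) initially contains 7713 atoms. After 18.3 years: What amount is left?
N = N₀(1/2)^(t/t½) = 694.9 atoms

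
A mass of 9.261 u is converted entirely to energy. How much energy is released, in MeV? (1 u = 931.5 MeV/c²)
E = mc² = 8627 MeV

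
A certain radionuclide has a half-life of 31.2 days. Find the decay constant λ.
λ = ln(2)/t½ = 0.02222 day⁻¹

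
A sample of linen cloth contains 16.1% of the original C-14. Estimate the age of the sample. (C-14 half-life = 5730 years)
Age = t½ × log₂(1/ratio) = 15100 years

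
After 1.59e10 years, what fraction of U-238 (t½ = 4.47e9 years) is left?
N/N₀ = (1/2)^(t/t½) = 0.08496 = 8.5%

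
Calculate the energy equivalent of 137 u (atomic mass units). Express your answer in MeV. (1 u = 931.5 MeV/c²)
E = mc² = 1.276e5 MeV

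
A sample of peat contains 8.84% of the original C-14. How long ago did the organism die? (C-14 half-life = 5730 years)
Age = t½ × log₂(1/ratio) = 20050 years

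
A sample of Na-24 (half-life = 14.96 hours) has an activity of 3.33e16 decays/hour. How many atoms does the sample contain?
N = A/λ = 7.187e17 atoms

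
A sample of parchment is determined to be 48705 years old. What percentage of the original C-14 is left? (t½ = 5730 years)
N/N₀ = (1/2)^(t/t½) = 0.002762 = 0.276%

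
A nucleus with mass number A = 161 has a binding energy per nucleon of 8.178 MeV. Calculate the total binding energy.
B.E. = 8.178 × 161 = 1317 MeV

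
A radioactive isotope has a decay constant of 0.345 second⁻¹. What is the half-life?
t½ = ln(2)/λ = 2.009 seconds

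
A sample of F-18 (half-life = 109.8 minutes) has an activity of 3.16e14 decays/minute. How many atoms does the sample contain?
N = A/λ = 5.006e16 atoms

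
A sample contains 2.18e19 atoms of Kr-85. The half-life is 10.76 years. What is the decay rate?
A = λN = 1.404e18 decays/year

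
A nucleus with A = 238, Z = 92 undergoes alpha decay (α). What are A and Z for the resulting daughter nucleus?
Daughter: A = 234, Z = 90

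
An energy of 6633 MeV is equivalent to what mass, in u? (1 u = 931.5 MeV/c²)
m = E/c² = 7.121 u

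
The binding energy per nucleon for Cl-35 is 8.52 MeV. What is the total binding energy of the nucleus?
B.E. = 8.52 × 35 = 298.2 MeV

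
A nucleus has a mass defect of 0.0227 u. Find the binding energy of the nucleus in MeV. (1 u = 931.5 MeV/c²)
B.E. = Δm × 931.5 = 21.15 MeV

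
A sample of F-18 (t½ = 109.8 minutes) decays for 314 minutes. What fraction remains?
N/N₀ = (1/2)^(t/t½) = 0.1378 = 13.8%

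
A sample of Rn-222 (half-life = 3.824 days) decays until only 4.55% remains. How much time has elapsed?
t = t½ × log₂(N₀/N) = 17.05 days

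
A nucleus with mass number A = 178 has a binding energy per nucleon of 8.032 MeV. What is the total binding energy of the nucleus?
B.E. = 8.032 × 178 = 1430 MeV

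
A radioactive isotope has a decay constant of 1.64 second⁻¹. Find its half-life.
t½ = ln(2)/λ = 0.4227 seconds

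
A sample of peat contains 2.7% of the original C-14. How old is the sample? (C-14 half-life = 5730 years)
Age = t½ × log₂(1/ratio) = 29860 years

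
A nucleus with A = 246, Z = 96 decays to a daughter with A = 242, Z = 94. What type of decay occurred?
ΔA = -4, ΔZ = -2 ⇒ alpha decay (α)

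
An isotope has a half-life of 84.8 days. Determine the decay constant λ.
λ = ln(2)/t½ = 0.008174 day⁻¹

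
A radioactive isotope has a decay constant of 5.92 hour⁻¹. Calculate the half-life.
t½ = ln(2)/λ = 0.1171 hours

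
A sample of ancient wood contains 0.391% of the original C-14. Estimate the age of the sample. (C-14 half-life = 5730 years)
Age = t½ × log₂(1/ratio) = 45830 years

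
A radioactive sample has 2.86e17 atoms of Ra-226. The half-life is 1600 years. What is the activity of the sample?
A = λN = 1.239e14 decays/year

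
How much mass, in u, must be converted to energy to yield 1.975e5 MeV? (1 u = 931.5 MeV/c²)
m = E/c² = 212 u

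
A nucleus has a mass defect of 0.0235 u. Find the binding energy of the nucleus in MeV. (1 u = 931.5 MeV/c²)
B.E. = Δm × 931.5 = 21.89 MeV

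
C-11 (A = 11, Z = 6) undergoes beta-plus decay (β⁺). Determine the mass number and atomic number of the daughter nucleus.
Daughter: A = 11, Z = 5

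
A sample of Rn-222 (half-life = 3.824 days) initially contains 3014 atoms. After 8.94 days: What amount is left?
N = N₀(1/2)^(t/t½) = 596.2 atoms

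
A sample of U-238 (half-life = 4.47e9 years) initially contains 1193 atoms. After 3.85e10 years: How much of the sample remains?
N = N₀(1/2)^(t/t½) = 3.047 atoms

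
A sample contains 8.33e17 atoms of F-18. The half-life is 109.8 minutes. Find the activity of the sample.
A = λN = 5.259e15 decays/minute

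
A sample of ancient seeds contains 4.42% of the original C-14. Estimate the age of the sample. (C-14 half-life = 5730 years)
Age = t½ × log₂(1/ratio) = 25780 years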